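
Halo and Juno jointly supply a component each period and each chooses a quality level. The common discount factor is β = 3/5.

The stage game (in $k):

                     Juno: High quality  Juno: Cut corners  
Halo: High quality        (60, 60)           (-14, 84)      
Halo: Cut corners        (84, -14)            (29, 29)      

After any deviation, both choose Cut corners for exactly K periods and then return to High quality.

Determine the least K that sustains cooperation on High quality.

Need Σ_{k=1}^{K} β^k ≥ (84−60)/(60−29) = 0.7742 at β = 3/5.
At K = 1 the sum is 0.6000 < 0.7742; at K = 2 it is 0.9600 ≥ 0.7742.
So the minimum punishment length is K = 2.

2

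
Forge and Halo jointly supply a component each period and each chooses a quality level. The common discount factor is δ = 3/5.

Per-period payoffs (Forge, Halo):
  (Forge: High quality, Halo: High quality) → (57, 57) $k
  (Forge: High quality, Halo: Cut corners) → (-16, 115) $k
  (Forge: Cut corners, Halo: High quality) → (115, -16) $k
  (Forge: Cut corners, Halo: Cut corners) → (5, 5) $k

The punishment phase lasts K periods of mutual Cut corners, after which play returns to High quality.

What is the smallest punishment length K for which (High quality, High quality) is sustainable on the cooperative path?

3

Need Σ_{k=1}^{K} δ^k ≥ (115−57)/(57−5) = 1.1154 at δ = 3/5.
At K = 2 the sum is 0.9600 < 1.1154; at K = 3 it is 1.1760 ≥ 1.1154.
So the minimum punishment length is K = 3.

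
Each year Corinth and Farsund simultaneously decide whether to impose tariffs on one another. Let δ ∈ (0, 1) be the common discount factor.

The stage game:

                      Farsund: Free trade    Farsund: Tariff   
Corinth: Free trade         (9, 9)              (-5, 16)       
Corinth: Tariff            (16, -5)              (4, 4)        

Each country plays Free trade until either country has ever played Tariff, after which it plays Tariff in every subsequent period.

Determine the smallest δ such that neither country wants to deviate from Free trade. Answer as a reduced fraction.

7/12

9/(1−δ) ≥ 16 + 4δ/(1−δ)
9 ≥ 16 − 12δ
δ ≥ 7/12.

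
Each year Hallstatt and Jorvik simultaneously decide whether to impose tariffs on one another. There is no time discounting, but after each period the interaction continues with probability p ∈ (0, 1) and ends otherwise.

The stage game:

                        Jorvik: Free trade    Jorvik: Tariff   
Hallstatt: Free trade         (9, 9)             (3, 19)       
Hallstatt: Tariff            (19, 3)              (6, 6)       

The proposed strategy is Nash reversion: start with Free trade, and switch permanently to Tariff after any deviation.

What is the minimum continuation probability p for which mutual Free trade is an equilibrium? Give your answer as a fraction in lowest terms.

10/13

With no time discounting, the continuation probability p plays the role of the discount factor.
Grim-trigger IC: 9/(1−p) ≥ 19 + 6p/(1−p) ⇒ p ≥ (19−9)/(19−6) = 10/13.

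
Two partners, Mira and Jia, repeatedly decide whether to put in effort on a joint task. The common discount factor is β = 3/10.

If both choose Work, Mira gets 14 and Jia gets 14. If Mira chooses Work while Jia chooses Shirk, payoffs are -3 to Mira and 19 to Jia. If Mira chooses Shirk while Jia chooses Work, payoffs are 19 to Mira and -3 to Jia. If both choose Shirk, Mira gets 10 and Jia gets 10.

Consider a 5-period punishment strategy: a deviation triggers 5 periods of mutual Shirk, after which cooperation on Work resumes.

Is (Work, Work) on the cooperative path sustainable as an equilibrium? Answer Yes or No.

No

Comparing payoff streams over the 6 periods until play realigns: cooperate → 14(1+β+…+β^5); deviate → 19 + 10(β+…+β^5).
Cooperation is sustained iff (14−10)(β+…+β^5) ≥ 19−14.
β+…+β^5 = 3/10·(1−(3/10)^5)/(1−3/10) = 0.4275, and (19−14)/(14−10) = 1.2500.
0.4275 < 1.2500, so cooperation is not sustainable.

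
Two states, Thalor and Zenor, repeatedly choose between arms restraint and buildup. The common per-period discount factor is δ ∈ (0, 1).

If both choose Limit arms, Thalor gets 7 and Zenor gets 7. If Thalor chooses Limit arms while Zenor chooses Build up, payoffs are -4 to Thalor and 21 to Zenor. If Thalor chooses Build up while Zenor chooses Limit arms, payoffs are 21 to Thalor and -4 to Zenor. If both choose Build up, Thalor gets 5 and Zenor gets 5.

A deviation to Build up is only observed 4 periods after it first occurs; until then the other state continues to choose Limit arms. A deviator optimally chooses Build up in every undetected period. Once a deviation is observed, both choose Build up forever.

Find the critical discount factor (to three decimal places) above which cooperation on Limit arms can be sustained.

A deviator earns 21 for 4 periods, then 5 forever; cooperating earns 7 forever. Multiplying the IC by (1−δ):
7 ≥ 21(1−δ^4) + 5δ^4, so 16·δ^4 ≥ 14 and δ^4 ≥ 7/8.
δ ≥ (7/8)^(1/4) ≈ 0.967.

0.967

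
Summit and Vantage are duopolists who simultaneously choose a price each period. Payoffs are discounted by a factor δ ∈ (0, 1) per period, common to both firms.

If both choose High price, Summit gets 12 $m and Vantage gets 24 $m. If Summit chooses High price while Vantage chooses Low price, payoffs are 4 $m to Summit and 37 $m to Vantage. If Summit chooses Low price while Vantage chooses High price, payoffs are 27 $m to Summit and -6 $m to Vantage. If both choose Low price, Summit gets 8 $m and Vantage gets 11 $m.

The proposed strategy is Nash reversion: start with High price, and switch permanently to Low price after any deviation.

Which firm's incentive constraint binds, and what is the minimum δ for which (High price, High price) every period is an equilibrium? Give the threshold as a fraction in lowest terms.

Summit: cooperation gives 12 each period; deviation gives 27 once then 8 forever.
  12/(1−δ) ≥ 27 + 8δ/(1−δ) ⇒ δ ≥ 15/19.
Vantage: cooperation gives 24 each period; deviation gives 37 once then 11 forever.
  δ ≥ 13/26 = 1/2.
Both must hold, so the binding constraint is Summit's: δ ≥ 15/19.

Summit; δ ≥ 15/19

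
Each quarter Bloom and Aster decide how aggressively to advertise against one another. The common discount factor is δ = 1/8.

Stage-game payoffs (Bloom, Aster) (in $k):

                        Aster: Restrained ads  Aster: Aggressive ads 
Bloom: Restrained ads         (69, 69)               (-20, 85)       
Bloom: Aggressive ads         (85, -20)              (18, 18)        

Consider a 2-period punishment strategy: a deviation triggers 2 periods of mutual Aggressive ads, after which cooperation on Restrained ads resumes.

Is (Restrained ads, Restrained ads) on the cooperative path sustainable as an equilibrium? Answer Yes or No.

No

Comparing payoff streams over the 3 periods until play realigns: cooperate → 69(1+δ+…+δ^2); deviate → 85 + 18(δ+…+δ^2).
Cooperation is sustained iff (69−18)(δ+…+δ^2) ≥ 85−69.
δ+…+δ^2 = 1/8·(1−(1/8)^2)/(1−1/8) = 0.1406, and (85−69)/(69−18) = 0.3137.
0.1406 < 0.3137, so cooperation is not sustainable.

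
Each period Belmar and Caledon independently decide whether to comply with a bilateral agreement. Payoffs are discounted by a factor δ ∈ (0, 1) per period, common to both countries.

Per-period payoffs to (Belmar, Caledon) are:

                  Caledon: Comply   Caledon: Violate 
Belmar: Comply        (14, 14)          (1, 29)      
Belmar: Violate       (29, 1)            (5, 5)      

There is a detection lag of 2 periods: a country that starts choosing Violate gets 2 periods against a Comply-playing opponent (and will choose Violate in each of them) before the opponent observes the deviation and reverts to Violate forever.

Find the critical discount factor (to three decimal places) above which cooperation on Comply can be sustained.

A deviator earns 29 for 2 periods, then 5 forever; cooperating earns 14 forever. Multiplying the IC by (1−δ):
14 ≥ 29(1−δ^2) + 5δ^2, so 24·δ^2 ≥ 15 and δ^2 ≥ 5/8.
δ ≥ (5/8)^(1/2) ≈ 0.791.

0.791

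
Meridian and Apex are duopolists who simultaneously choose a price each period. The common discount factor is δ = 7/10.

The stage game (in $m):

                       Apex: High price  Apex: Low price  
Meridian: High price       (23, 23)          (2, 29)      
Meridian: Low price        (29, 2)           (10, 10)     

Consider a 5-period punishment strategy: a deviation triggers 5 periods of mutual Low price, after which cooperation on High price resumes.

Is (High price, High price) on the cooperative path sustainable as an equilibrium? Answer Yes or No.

Yes

A one-shot deviation gives 29 now, then 10 for 5 periods, then back to 23.
Gain from deviating: (29−23) today; loss: (23−10) in each of the next 5 periods.
No-deviation condition: (23−10)(δ+…+δ^5) ≥ 29−23, i.e. δ+…+δ^5 ≥ 6/13.
At δ = 7/10: δ+…+δ^5 = 1.9412 ≥ 0.4615.
So cooperation is sustainable.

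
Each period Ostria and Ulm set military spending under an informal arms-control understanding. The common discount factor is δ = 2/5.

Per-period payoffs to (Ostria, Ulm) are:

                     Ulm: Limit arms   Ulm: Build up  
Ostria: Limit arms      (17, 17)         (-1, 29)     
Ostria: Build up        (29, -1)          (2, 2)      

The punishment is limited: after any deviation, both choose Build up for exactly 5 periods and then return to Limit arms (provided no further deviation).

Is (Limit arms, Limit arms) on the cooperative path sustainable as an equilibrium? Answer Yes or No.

Comparing payoff streams over the 6 periods until play realigns: cooperate → 17(1+δ+…+δ^5); deviate → 29 + 2(δ+…+δ^5).
Cooperation is sustained iff (17−2)(δ+…+δ^5) ≥ 29−17.
δ+…+δ^5 = 2/5·(1−(2/5)^5)/(1−2/5) = 0.6598, and (29−17)/(17−2) = 0.8000.
0.6598 < 0.8000, so cooperation is not sustainable.

No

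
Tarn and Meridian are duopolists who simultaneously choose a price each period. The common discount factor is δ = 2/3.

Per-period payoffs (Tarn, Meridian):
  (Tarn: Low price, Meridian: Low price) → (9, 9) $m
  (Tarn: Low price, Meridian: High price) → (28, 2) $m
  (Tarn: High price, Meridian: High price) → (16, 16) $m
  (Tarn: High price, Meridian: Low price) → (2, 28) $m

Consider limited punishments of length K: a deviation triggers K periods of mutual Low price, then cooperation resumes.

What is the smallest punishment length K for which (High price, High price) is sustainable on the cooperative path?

Need Σ_{k=1}^{K} δ^k ≥ (28−16)/(16−9) = 1.7143 at δ = 2/3.
At K = 4 the sum is 1.6049 < 1.7143; at K = 5 it is 1.7366 ≥ 1.7143.
So the minimum punishment length is K = 5.

5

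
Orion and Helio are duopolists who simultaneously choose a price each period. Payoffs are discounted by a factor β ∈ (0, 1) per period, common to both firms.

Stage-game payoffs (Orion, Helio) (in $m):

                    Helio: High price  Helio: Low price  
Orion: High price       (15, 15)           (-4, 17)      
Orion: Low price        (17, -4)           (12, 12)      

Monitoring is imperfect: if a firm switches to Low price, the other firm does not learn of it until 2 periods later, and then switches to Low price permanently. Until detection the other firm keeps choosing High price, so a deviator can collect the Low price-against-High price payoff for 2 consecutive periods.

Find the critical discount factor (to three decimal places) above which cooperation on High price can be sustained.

0.632

The best deviation is to choose Low price for all 2 undetected periods, earning 17 each, then 12 forever once detected.
Deviation value: 17(1−β^2)/(1−β) + 12β^2/(1−β); cooperation value: 15/(1−β).
IC: 15 ≥ 17(1−β^2) + 12β^2 = 17 − 5β^2.
So β^2 ≥ 2/5, giving β ≥ (2/5)^(1/2) ≈ 0.632.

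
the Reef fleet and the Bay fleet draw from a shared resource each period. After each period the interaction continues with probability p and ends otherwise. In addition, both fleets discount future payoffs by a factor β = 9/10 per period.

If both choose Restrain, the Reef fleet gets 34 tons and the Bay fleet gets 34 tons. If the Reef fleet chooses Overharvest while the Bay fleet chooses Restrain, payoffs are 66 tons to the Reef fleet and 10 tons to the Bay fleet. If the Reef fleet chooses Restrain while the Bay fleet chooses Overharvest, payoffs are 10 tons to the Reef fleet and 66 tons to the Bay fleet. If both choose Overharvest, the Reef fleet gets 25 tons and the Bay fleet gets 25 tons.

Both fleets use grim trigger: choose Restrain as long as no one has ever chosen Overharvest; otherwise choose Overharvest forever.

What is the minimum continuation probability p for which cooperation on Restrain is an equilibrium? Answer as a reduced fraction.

With continuation probability p and discount β, the effective per-period discount factor is βp.
Grim-trigger IC: βp ≥ (66−34)/(66−25) = 32/41.
So p ≥ (32/41)/(9/10) = 320/369.

320/369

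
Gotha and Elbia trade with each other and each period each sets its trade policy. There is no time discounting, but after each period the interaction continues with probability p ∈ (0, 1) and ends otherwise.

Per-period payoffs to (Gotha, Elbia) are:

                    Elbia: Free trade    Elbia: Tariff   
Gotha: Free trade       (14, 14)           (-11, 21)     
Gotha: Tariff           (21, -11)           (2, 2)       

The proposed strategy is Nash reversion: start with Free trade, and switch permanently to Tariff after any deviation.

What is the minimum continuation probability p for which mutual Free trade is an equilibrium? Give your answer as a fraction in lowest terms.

Expected cooperation value is 14 + p·14 + p²·14 + … = 14/(1−p); deviation gives 21 + p·2/(1−p).
14 ≥ 21(1−p) + 2p ⇒ 19p ≥ 7 ⇒ p ≥ 7/19.

7/19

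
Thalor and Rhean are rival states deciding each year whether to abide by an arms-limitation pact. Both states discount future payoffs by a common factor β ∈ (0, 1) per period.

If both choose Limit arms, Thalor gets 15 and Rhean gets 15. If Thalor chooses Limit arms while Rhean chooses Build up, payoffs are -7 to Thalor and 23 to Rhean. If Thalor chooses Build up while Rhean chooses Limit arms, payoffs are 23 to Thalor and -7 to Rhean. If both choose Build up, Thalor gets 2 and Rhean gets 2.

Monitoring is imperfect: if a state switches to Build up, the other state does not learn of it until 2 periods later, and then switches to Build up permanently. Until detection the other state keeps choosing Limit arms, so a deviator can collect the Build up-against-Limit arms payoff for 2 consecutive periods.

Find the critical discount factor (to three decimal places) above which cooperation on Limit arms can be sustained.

Deviating for the 2 undetected periods gains 23−15 = 8 per period over cooperation, then loses 15−2 = 13 per period forever once punishment starts.
Gain: 8(1 + β + … + β^1); loss: 13·β^2/(1−β).
No profitable deviation ⇔ 8(1−β^2) ≤ 13·β^2, i.e. β^2 ≥ 8/(8+13) = 8/21.
Hence β ≥ (8/21)^(1/2) ≈ 0.617.

0.617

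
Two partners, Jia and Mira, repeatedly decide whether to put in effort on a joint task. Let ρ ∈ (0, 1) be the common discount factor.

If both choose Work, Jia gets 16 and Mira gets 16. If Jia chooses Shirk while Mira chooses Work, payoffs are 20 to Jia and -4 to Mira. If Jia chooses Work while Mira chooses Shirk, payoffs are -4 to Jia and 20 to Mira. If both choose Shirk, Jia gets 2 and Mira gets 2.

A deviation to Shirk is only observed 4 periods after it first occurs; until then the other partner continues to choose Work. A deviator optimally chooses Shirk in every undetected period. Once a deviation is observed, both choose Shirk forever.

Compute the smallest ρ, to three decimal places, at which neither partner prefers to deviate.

0.687

A deviator earns 20 for 4 periods, then 2 forever; cooperating earns 16 forever. Multiplying the IC by (1−ρ):
16 ≥ 20(1−ρ^4) + 2ρ^4, so 18·ρ^4 ≥ 4 and ρ^4 ≥ 2/9.
ρ ≥ (2/9)^(1/4) ≈ 0.687.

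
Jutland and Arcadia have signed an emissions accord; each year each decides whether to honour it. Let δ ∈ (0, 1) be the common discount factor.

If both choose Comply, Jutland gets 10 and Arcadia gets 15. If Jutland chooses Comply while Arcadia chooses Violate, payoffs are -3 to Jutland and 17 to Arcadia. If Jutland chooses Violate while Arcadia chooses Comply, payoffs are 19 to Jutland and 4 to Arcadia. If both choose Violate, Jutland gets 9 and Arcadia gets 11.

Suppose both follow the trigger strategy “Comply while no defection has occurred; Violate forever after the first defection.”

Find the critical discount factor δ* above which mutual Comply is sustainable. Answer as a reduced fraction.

9/10

Jutland: cooperation gives 10 each period; deviation gives 19 once then 9 forever.
  10/(1−δ) ≥ 19 + 9δ/(1−δ) ⇒ δ ≥ 9/10.
Arcadia: cooperation gives 15 each period; deviation gives 17 once then 11 forever.
  δ ≥ 2/6 = 1/3.
Both must hold, so the binding constraint is Jutland's: δ ≥ 9/10.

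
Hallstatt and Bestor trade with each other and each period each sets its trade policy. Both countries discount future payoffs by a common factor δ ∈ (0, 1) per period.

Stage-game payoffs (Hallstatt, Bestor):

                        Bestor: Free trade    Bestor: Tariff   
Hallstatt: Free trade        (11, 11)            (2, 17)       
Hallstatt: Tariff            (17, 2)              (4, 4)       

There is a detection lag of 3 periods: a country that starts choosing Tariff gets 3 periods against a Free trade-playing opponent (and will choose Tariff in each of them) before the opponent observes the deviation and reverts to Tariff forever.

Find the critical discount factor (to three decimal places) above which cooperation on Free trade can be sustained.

A deviator earns 17 for 3 periods, then 4 forever; cooperating earns 11 forever. Multiplying the IC by (1−δ):
11 ≥ 17(1−δ^3) + 4δ^3, so 13·δ^3 ≥ 6 and δ^3 ≥ 6/13.
δ ≥ (6/13)^(1/3) ≈ 0.773.

0.773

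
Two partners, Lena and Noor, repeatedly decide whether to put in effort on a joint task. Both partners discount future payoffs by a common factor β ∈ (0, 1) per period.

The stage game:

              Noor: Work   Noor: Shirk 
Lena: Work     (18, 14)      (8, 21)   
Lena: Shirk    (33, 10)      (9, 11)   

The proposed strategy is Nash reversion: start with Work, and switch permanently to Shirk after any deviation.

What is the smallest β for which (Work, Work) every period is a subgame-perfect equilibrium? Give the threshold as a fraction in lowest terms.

7/10

Lena's threshold: (33−18)/(33−9) = 5/8.
Noor's threshold: (21−14)/(21−11) = 7/10.
5/8 < 7/10, so Noor binds and β* = 7/10.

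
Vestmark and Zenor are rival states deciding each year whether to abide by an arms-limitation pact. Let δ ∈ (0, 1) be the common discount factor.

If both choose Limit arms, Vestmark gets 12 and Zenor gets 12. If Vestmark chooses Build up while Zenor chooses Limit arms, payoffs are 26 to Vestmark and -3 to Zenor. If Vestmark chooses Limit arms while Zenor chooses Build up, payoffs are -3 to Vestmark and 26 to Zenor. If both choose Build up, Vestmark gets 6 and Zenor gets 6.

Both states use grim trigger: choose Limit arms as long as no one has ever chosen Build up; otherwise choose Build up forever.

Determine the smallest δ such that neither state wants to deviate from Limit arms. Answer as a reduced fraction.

Under grim trigger the critical discount factor is (T−C)/(T−P) with T = 26, C = 12, P = 6.
δ* = (26−12)/(26−6) = 14/20 = 7/10.

7/10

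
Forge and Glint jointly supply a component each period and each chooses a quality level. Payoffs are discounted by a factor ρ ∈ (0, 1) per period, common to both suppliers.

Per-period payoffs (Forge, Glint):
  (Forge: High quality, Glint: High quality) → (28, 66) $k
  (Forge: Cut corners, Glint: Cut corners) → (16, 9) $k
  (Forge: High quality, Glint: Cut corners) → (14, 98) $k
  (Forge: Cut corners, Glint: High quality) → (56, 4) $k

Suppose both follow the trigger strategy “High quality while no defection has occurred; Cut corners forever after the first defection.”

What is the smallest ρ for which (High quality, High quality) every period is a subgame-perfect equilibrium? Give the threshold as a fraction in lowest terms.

7/10

Forge's threshold: (56−28)/(56−16) = 7/10.
Glint's threshold: (98−66)/(98−9) = 32/89.
7/10 > 32/89, so Forge binds and ρ* = 7/10.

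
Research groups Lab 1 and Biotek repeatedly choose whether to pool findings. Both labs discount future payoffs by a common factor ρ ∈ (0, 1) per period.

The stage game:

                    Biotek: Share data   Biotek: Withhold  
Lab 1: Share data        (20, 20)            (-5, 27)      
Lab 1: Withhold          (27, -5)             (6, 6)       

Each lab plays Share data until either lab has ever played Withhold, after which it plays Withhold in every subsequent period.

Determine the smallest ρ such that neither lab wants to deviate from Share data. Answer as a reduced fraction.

1/3

20/(1−ρ) ≥ 27 + 6ρ/(1−ρ)
20 ≥ 27 − 21ρ
ρ ≥ 7/21 = 1/3.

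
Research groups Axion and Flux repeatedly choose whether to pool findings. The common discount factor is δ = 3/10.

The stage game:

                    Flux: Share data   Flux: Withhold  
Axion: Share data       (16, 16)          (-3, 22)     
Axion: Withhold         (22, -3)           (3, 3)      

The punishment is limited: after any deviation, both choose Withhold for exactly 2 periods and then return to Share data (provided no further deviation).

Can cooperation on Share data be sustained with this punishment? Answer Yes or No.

Comparing payoff streams over the 3 periods until play realigns: cooperate → 16(1+δ+…+δ^2); deviate → 22 + 3(δ+…+δ^2).
Cooperation is sustained iff (16−3)(δ+…+δ^2) ≥ 22−16.
δ+…+δ^2 = 3/10·(1−(3/10)^2)/(1−3/10) = 0.3900, and (22−16)/(16−3) = 0.4615.
0.3900 < 0.4615, so cooperation is not sustainable.

No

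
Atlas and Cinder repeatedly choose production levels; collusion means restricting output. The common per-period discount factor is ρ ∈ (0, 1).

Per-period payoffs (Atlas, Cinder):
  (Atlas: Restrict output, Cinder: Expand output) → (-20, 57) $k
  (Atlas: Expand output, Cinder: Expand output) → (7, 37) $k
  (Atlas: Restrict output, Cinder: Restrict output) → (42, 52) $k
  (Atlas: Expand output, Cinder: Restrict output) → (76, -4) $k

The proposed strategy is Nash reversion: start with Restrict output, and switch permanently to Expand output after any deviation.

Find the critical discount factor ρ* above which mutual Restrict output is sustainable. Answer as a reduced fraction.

Atlas's threshold: (76−42)/(76−7) = 34/69.
Cinder's threshold: (57−52)/(57−37) = 1/4.
34/69 > 1/4, so Atlas binds and ρ* = 34/69.

34/69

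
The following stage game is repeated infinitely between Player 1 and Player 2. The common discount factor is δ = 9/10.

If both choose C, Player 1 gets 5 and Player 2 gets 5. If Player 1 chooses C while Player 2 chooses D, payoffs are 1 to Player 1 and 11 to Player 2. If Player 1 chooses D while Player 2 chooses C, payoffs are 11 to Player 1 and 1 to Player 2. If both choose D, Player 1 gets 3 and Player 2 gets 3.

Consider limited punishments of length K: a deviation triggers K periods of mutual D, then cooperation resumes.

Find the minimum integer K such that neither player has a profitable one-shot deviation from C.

4

IC: δ(1−δ^K)/(1−δ) ≥ (11−5)/(5−3) = 3.
With δ = 9/10: need 1 − δ^K ≥ 3·(1−9/10)/(9/10), i.e. δ^K ≤ 0.6667.
Since (9/10)^3 = 0.7290 and (9/10)^4 = 0.6561, the smallest such K is 4.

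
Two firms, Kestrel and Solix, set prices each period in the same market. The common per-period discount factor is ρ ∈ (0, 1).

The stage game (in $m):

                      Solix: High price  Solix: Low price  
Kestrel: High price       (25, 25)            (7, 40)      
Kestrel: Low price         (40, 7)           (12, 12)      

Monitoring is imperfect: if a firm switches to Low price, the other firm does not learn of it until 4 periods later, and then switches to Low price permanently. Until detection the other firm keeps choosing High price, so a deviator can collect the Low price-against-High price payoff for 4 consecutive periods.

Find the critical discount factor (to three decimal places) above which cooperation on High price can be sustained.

Deviating for the 4 undetected periods gains 40−25 = 15 per period over cooperation, then loses 25−12 = 13 per period forever once punishment starts.
Gain: 15(1 + ρ + … + ρ^3); loss: 13·ρ^4/(1−ρ).
No profitable deviation ⇔ 15(1−ρ^4) ≤ 13·ρ^4, i.e. ρ^4 ≥ 15/(15+13) = 15/28.
Hence ρ ≥ (15/28)^(1/4) ≈ 0.856.

0.856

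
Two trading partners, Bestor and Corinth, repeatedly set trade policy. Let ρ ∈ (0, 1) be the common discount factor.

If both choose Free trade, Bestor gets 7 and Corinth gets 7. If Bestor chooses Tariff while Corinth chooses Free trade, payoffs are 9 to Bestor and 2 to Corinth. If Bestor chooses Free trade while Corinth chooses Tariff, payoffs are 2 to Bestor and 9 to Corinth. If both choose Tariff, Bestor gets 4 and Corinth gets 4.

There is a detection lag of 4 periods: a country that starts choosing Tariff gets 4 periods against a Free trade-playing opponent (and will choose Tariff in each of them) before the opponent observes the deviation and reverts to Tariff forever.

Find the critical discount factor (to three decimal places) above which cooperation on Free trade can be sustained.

Deviating for the 4 undetected periods gains 9−7 = 2 per period over cooperation, then loses 7−4 = 3 per period forever once punishment starts.
Gain: 2(1 + ρ + … + ρ^3); loss: 3·ρ^4/(1−ρ).
No profitable deviation ⇔ 2(1−ρ^4) ≤ 3·ρ^4, i.e. ρ^4 ≥ 2/(2+3) = 2/5.
Hence ρ ≥ (2/5)^(1/4) ≈ 0.795.

0.795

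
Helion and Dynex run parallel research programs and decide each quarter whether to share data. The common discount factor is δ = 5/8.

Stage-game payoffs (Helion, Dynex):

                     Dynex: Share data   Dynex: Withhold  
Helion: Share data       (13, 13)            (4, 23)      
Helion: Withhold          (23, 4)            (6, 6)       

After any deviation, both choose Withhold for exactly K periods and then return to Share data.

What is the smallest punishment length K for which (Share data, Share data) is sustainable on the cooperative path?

5

No profitable deviation requires (13−6)(δ+…+δ^K) ≥ 23−13, i.e. δ+…+δ^K ≥ 10/7 ≈ 1.4286.
With δ = 5/8, the partial sums are K=1: 0.6250, K=2: 1.0156, K=3: 1.2598, K=4: 1.4124, K=5: 1.5077.
K = 5 is the first length at which the sum reaches 1.4286.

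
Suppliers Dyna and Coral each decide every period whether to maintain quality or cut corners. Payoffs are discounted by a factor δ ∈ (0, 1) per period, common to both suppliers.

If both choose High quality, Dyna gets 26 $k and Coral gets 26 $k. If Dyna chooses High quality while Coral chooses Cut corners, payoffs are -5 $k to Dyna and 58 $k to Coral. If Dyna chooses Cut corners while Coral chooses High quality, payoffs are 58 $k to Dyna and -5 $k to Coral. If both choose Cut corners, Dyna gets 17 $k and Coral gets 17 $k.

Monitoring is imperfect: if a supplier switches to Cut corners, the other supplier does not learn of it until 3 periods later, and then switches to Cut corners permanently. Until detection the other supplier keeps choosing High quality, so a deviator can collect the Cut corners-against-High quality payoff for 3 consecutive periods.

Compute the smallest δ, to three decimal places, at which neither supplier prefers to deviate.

Deviating for the 3 undetected periods gains 58−26 = 32 per period over cooperation, then loses 26−17 = 9 per period forever once punishment starts.
Gain: 32(1 + δ + … + δ^2); loss: 9·δ^3/(1−δ).
No profitable deviation ⇔ 32(1−δ^3) ≤ 9·δ^3, i.e. δ^3 ≥ 32/(32+9) = 32/41.
Hence δ ≥ (32/41)^(1/3) ≈ 0.921.

0.921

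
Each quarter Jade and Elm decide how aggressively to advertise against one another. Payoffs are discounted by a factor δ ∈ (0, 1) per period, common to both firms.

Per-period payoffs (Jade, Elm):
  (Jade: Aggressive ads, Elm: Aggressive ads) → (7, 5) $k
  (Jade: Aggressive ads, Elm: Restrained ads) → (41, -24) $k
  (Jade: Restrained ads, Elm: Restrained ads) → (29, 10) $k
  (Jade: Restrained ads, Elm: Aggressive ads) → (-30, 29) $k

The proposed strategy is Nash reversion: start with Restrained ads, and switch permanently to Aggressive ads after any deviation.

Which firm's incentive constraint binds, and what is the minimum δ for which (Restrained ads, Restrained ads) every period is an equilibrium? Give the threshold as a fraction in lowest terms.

Elm; δ ≥ 19/24

Jade: cooperation gives 29 each period; deviation gives 41 once then 7 forever.
  29/(1−δ) ≥ 41 + 7δ/(1−δ) ⇒ δ ≥ 12/34 = 6/17.
Elm: cooperation gives 10 each period; deviation gives 29 once then 5 forever.
  δ ≥ 19/24.
Both must hold, so the binding constraint is Elm's: δ ≥ 19/24.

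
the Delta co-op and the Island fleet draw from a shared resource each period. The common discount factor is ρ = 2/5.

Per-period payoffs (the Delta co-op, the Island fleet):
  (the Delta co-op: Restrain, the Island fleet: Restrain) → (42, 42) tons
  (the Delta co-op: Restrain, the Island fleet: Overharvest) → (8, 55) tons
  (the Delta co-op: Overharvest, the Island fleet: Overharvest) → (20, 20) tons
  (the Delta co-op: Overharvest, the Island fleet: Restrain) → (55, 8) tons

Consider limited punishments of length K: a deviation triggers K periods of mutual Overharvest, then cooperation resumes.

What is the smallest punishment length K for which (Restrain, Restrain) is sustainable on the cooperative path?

3

No profitable deviation requires (42−20)(ρ+…+ρ^K) ≥ 55−42, i.e. ρ+…+ρ^K ≥ 13/22 ≈ 0.5909.
With ρ = 2/5, the partial sums are K=1: 0.4000, K=2: 0.5600, K=3: 0.6240.
K = 3 is the first length at which the sum reaches 0.5909.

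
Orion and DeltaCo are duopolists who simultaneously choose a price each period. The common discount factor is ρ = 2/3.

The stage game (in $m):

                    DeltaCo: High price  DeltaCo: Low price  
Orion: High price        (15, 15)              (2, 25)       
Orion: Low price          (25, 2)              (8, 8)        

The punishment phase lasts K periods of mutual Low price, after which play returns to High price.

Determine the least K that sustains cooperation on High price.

Need Σ_{k=1}^{K} ρ^k ≥ (25−15)/(15−8) = 1.4286 at ρ = 2/3.
At K = 3 the sum is 1.4074 < 1.4286; at K = 4 it is 1.6049 ≥ 1.4286.
So the minimum punishment length is K = 4.

4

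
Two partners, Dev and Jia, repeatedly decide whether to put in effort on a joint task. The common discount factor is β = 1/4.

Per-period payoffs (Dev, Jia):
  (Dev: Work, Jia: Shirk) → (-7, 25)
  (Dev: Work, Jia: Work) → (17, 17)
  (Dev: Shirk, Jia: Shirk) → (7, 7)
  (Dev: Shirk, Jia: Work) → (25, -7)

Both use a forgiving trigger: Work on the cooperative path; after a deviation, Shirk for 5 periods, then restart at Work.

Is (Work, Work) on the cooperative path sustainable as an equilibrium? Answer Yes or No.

Comparing payoff streams over the 6 periods until play realigns: cooperate → 17(1+β+…+β^5); deviate → 25 + 7(β+…+β^5).
Cooperation is sustained iff (17−7)(β+…+β^5) ≥ 25−17.
β+…+β^5 = 1/4·(1−(1/4)^5)/(1−1/4) = 0.3330, and (25−17)/(17−7) = 0.8000.
0.3330 < 0.8000, so cooperation is not sustainable.

No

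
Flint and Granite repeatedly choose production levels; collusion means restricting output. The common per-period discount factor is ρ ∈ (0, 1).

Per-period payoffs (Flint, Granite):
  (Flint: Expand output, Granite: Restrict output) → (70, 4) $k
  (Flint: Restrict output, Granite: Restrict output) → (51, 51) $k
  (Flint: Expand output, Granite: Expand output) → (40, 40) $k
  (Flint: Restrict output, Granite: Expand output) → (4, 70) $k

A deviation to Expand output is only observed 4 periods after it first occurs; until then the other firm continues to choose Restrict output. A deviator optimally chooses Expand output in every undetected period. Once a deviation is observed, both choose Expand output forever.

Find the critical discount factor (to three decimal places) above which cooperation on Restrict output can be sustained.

Deviating for the 4 undetected periods gains 70−51 = 19 per period over cooperation, then loses 51−40 = 11 per period forever once punishment starts.
Gain: 19(1 + ρ + … + ρ^3); loss: 11·ρ^4/(1−ρ).
No profitable deviation ⇔ 19(1−ρ^4) ≤ 11·ρ^4, i.e. ρ^4 ≥ 19/(19+11) = 19/30.
Hence ρ ≥ (19/30)^(1/4) ≈ 0.892.

0.892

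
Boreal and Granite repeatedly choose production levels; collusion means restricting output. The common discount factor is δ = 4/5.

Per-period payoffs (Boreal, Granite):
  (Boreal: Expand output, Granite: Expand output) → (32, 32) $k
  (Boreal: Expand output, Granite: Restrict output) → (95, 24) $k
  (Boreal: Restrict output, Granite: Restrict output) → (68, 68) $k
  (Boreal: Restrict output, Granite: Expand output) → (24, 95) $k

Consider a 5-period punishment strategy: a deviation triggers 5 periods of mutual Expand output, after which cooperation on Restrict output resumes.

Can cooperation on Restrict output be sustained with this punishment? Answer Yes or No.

IC: δ+…+δ^5 ≥ (95−68)/(68−32) = 3/4.
At δ = 4/5: partial sum = 2.6893 ≥ 0.7500. Cooperation sustainable.

Yes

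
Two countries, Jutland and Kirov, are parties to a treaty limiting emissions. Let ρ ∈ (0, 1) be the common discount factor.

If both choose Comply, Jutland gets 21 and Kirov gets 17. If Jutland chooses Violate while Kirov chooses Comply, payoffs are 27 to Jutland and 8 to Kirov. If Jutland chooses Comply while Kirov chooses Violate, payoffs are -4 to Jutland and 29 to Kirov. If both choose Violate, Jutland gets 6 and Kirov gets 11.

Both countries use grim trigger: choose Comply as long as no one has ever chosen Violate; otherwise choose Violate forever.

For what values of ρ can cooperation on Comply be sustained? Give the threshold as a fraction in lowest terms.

For Jutland: deviation gain 27−21 = 6, per-period punishment loss 21−6 = 15. IC gives ρ ≥ 6/21 = 2/7.
For Kirov: gain 12, loss 6 per period, so ρ ≥ 12/18 = 2/3.
The tighter constraint is Kirov's, so cooperation needs ρ ≥ 2/3.

2/3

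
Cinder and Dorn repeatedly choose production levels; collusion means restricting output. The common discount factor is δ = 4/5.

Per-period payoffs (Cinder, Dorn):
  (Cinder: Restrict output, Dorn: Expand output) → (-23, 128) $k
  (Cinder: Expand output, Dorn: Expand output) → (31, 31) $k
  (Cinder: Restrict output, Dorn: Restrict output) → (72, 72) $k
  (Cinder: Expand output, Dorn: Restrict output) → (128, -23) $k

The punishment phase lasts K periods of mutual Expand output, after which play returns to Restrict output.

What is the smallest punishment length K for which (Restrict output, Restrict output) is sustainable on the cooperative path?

IC: δ(1−δ^K)/(1−δ) ≥ (128−72)/(72−31) = 56/41.
With δ = 4/5: need 1 − δ^K ≥ 56/41·(1−4/5)/(4/5), i.e. δ^K ≤ 0.6585.
Since (4/5)^1 = 0.8000 and (4/5)^2 = 0.6400, the smallest such K is 2.

2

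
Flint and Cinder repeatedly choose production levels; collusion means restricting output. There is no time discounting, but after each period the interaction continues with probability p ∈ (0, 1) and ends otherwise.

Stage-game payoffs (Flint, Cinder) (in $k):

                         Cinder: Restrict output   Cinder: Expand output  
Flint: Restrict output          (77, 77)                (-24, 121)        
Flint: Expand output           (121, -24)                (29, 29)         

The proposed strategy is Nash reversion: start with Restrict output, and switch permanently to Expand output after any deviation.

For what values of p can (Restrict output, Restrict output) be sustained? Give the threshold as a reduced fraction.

11/23

Expected cooperation value is 77 + p·77 + p²·77 + … = 77/(1−p); deviation gives 121 + p·29/(1−p).
77 ≥ 121(1−p) + 29p ⇒ 92p ≥ 44 ⇒ p ≥ 44/92 = 11/23.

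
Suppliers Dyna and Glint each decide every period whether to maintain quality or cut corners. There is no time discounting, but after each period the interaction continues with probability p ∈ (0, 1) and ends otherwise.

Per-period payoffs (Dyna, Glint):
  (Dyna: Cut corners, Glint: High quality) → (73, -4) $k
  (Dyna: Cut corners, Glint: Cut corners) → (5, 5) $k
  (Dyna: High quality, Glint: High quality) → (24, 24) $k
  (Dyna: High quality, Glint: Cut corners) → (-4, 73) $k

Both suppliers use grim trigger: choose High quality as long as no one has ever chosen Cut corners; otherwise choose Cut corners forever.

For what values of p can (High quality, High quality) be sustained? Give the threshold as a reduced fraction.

49/68

With no time discounting, the continuation probability p plays the role of the discount factor.
Grim-trigger IC: 24/(1−p) ≥ 73 + 5p/(1−p) ⇒ p ≥ (73−24)/(73−5) = 49/68.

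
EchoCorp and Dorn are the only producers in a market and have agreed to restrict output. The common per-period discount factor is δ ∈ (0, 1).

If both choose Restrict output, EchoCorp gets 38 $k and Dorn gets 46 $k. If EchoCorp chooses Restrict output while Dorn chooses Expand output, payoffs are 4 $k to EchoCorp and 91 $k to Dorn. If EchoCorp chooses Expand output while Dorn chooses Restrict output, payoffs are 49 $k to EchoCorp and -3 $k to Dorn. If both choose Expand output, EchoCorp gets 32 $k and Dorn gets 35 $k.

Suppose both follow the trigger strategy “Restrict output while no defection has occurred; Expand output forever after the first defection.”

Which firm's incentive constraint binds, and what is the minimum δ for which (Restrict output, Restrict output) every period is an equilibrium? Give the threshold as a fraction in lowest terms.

EchoCorp's threshold: (49−38)/(49−32) = 11/17.
Dorn's threshold: (91−46)/(91−35) = 45/56.
11/17 < 45/56, so Dorn binds and δ* = 45/56.

Dorn; δ ≥ 45/56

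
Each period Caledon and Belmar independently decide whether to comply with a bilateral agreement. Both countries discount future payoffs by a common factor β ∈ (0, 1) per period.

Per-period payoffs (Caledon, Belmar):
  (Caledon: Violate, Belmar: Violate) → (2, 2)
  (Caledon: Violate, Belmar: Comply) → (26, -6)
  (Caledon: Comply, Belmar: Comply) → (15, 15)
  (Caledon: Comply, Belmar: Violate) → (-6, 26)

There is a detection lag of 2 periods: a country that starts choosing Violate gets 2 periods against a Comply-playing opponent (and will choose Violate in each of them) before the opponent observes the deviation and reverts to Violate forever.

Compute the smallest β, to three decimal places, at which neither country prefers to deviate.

0.677

The best deviation is to choose Violate for all 2 undetected periods, earning 26 each, then 2 forever once detected.
Deviation value: 26(1−β^2)/(1−β) + 2β^2/(1−β); cooperation value: 15/(1−β).
IC: 15 ≥ 26(1−β^2) + 2β^2 = 26 − 24β^2.
So β^2 ≥ 11/24, giving β ≥ (11/24)^(1/2) ≈ 0.677.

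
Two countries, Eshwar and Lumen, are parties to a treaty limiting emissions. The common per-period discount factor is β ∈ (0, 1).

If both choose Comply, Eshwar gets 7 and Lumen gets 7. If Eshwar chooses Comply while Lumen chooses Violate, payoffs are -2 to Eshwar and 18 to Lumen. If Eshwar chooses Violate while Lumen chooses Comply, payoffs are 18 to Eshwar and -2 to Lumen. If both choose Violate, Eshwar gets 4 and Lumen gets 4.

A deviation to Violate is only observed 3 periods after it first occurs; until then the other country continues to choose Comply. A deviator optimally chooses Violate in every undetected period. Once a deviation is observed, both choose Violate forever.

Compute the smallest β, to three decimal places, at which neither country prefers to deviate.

0.923

The best deviation is to choose Violate for all 3 undetected periods, earning 18 each, then 4 forever once detected.
Deviation value: 18(1−β^3)/(1−β) + 4β^3/(1−β); cooperation value: 7/(1−β).
IC: 7 ≥ 18(1−β^3) + 4β^3 = 18 − 14β^3.
So β^3 ≥ 11/14, giving β ≥ (11/14)^(1/3) ≈ 0.923.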